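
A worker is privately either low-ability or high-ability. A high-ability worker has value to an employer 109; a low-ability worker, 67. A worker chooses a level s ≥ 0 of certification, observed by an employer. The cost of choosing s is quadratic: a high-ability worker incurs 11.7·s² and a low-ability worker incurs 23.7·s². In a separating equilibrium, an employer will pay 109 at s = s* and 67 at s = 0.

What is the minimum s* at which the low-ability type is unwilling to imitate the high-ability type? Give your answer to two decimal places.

1.33

The low-ability type at s = 0 receives 67; imitating at s* yields 109 − 23.7·s*².
Indifference: 67 = 109 − 23.7·s*², so s*² = (109 − 67) / 23.7 ≈ 1.7722.
s* = √1.7722 ≈ 1.33.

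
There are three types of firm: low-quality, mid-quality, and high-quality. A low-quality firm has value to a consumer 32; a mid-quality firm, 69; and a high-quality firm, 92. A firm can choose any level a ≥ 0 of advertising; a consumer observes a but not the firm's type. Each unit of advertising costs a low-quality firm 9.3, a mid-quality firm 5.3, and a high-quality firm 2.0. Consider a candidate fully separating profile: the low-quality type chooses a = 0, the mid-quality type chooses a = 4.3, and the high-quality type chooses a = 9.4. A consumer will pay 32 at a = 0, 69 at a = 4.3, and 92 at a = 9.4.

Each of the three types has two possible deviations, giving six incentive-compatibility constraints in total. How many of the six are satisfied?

6

Mid-quality (own payoff 69 − 5.3×4.3 = 46.21): to a=0 gives 32 → no gain ✓; to a=9.4 gives 92 − 5.3×9.4 = 42.18 → no gain ✓.
Low-quality (own payoff 32): to a=4.3 gives 69 − 9.3×4.3 = 29.01 → no gain ✓; to a=9.4 gives 92 − 9.3×9.4 = 4.58 → no gain ✓.
High-quality (own payoff 92 − 2.0×9.4 = 73.2): to a=0 gives 32 → no gain ✓; to a=4.3 gives 69 − 2.0×4.3 = 60.4 → no gain ✓.
6 of the 6 constraints hold; this profile is a separating equilibrium.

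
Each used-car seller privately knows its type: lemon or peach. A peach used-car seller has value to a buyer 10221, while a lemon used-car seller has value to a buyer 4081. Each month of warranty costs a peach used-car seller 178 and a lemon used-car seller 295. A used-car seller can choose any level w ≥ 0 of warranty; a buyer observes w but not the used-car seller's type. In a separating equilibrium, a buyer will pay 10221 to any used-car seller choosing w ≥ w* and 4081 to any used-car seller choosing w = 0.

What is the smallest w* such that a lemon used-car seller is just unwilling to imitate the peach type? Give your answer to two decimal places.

20.81

A lemon used-car seller choosing w = 0 receives 4081.
Imitating at w* instead would pay 10221 at cost 295·w*, netting 10221 − 295·w*.
Indifference: 4081 = 10221 − 295·w*, so w* = (10221 − 4081) / 295 ≈ 20.81.
This is the lemon type's binding incentive-compatibility constraint; any w ≥ 20.81 sustains separation on that side.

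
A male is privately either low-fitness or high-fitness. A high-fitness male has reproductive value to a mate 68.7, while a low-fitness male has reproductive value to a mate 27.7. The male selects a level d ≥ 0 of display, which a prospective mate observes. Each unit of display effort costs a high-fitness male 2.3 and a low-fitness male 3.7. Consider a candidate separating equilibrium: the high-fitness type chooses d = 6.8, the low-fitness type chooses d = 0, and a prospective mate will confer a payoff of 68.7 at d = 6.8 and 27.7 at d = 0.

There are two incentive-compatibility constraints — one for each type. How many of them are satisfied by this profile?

High-fitness type: signal → 68.7 − 2.3 × 6.8 = 53.06; deviate to 0 → 27.7. IC holds (53.06 ≥ 27.7).
Low-fitness type: stay at 0 → 27.7; mimic → 68.7 − 3.7 × 6.8 = 43.54. IC fails (27.7 < 43.54).
1 of 2 constraints hold, so this profile is not an equilibrium.

1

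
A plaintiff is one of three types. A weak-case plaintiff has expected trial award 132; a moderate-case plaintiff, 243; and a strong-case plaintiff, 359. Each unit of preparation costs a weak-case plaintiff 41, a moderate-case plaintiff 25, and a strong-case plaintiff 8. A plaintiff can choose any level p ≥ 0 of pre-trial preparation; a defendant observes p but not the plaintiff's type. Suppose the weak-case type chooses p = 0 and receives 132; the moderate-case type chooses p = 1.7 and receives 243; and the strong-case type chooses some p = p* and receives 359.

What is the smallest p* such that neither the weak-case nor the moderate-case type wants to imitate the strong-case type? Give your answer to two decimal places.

6.34

Weak-case type (on-path payoff 132) won't mimic when 132 ≥ 359 − 41·p*, i.e. p* ≥ 5.54.
Moderate-case type (on-path payoff 243 − 25×1.7 = 200.5) won't mimic when 200.5 ≥ 359 − 25·p*, i.e. p* ≥ 6.34.
Both must hold, so p* = max(5.54, 6.34) = 6.34. The moderate-case type's constraint binds.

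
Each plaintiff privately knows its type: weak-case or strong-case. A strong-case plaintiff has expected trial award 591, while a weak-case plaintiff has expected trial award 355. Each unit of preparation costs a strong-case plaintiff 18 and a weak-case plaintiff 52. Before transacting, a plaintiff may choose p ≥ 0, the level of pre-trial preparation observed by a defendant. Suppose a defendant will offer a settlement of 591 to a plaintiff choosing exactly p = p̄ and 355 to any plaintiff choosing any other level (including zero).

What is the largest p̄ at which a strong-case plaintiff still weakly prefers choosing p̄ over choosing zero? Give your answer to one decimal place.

13.1

Choosing p̄ yields the strong-case type 591 − 18·p̄; choosing zero yields 355.
The strong-case type is indifferent at 591 − 18·p̄ = 355, i.e. p̄ = (591 − 355) / 18 ≈ 13.1.
For any p̄ above 13.1 the strong-case type would rather pool at zero, so separation collapses.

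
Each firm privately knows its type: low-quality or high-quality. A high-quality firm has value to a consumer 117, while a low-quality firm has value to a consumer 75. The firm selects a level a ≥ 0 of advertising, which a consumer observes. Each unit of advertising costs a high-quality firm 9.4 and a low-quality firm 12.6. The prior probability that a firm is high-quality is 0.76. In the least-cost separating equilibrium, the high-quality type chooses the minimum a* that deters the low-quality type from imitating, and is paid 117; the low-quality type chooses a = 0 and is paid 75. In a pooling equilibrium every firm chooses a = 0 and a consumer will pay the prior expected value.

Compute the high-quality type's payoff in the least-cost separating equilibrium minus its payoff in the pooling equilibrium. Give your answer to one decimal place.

-21.3

Least-cost separating signal: a* solves 75 = 117 − 12.6·a*, so a* = (117 − 75)/12.6 ≈ 3.3333.
High-quality type's separating payoff: 117 − 9.4 × a* = 117 − 9.4 × (117 − 75)/12.6 = 117 − 394.8/12.6 ≈ 85.667.
Pooling payoff: 0.76 × 117 + 0.24 × 75 = 106.92.
Difference: 85.667 − 106.92 = -21.253, i.e. -21.3 to one decimal place.
The high-quality type would prefer the pooling outcome.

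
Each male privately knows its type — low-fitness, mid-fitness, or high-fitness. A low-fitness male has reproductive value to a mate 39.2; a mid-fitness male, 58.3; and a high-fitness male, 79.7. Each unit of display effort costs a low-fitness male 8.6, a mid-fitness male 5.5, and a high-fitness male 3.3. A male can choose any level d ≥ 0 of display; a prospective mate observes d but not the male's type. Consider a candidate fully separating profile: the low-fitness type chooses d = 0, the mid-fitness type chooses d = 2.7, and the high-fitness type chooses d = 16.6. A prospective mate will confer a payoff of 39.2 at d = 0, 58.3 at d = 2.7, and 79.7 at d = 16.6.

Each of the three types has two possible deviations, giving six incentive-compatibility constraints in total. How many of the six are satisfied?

4

High-fitness (own payoff 79.7 − 3.3×16.6 = 24.92): to d=0 gives 39.2 → profitable ✗; to d=2.7 gives 58.3 − 3.3×2.7 = 49.39 → profitable ✗.
Low-fitness (own payoff 39.2): to d=2.7 gives 58.3 − 8.6×2.7 = 35.08 → no gain ✓; to d=16.6 gives 79.7 − 8.6×16.6 = -63.06 → no gain ✓.
Mid-fitness (own payoff 58.3 − 5.5×2.7 = 43.45): to d=0 gives 39.2 → no gain ✓; to d=16.6 gives 79.7 − 5.5×16.6 = -11.6 → no gain ✓.
4 of the 6 constraints hold; not an equilibrium.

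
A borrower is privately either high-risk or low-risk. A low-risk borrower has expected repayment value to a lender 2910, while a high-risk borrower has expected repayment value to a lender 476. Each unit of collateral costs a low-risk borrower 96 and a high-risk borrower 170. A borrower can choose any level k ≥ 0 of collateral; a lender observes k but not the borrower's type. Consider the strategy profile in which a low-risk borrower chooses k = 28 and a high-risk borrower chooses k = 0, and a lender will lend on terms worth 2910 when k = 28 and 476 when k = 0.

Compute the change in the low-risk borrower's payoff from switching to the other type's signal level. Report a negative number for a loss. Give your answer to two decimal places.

254.00

Playing k = 28 the low-risk borrower receives 2910 − 96 × 28 = 222.
Deviating to k = 0 yields 476 instead.
Gain from deviating: 476 − 222 = 254.00.
The gain is positive, so the low-risk type's incentive-compatibility constraint is violated — this profile is not a separating equilibrium.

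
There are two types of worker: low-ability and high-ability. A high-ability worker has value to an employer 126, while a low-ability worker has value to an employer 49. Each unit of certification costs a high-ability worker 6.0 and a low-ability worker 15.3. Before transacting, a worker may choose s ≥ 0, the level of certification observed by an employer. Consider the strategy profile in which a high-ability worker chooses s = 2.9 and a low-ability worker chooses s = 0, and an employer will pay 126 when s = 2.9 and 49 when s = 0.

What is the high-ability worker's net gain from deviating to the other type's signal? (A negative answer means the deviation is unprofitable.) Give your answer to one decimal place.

-59.6

Playing s = 2.9 the high-ability worker receives 126 − 6.0 × 2.9 = 108.6.
Deviating to s = 0 yields 49 instead.
Gain from deviating: 49 − 108.6 = -59.6.
The gain is negative, so the high-ability type's incentive-compatibility constraint is satisfied.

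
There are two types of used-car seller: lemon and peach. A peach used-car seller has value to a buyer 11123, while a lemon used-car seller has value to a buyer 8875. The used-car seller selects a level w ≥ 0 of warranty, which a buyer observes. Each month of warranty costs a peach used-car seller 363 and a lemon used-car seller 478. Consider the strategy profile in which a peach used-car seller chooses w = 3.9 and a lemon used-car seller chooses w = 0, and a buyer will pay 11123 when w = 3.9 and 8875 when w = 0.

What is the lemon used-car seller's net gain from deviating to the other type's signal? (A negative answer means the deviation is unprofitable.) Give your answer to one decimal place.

383.8

Playing w = 0 the lemon used-car seller receives 8875.
Deviating to w = 3.9 brings payment 11123 at cost 478 × 3.9 = 1864.2, netting 9258.8.
Gain from deviating: 9258.8 − 8875 = 383.8.
The gain is positive, so the lemon type's incentive-compatibility constraint is violated — this profile is not a separating equilibrium.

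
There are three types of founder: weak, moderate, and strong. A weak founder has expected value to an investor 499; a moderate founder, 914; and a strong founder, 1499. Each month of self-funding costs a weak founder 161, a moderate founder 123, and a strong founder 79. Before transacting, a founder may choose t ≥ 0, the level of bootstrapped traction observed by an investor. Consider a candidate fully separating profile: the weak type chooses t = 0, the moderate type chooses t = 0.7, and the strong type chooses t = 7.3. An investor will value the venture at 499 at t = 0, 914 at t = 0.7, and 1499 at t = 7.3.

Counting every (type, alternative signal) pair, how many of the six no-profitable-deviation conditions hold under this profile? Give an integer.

Strong (own payoff 1499 − 79×7.3 = 922.3): to t=0 gives 499 → no gain ✓; to t=0.7 gives 914 − 79×0.7 = 858.7 → no gain ✓.
Weak (own payoff 499): to t=0.7 gives 914 − 161×0.7 = 801.3 → profitable ✗; to t=7.3 gives 1499 − 161×7.3 = 323.7 → no gain ✓.
Moderate (own payoff 914 − 123×0.7 = 827.9): to t=0 gives 499 → no gain ✓; to t=7.3 gives 1499 − 123×7.3 = 601.1 → no gain ✓.
5 of the 6 constraints hold; not an equilibrium.

5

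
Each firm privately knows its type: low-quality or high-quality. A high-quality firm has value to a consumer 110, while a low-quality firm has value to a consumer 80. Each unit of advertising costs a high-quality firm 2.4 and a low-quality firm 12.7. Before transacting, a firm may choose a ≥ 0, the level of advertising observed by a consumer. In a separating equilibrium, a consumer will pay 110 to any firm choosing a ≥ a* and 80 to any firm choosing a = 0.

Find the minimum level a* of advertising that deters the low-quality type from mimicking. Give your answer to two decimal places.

A low-quality firm choosing a = 0 receives 80.
Imitating at a* instead would pay 110 at cost 12.7·a*, netting 110 − 12.7·a*.
Indifference: 80 = 110 − 12.7·a*, so a* = (110 − 80) / 12.7 ≈ 2.36.
This is the low-quality type's binding incentive-compatibility constraint; any a ≥ 2.36 sustains separation on that side.

2.36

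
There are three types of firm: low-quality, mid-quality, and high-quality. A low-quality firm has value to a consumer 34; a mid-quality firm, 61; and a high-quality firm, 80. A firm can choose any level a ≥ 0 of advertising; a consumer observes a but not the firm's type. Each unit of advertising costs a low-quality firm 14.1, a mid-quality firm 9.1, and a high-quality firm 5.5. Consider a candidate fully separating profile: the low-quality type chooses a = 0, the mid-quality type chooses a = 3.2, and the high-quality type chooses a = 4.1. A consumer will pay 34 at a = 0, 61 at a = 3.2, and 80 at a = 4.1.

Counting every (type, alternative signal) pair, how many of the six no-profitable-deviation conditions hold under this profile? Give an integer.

4

High-quality (own payoff 80 − 5.5×4.1 = 57.45): to a=0 gives 34 → no gain ✓; to a=3.2 gives 61 − 5.5×3.2 = 43.4 → no gain ✓.
Low-quality (own payoff 34): to a=3.2 gives 61 − 14.1×3.2 = 15.88 → no gain ✓; to a=4.1 gives 80 − 14.1×4.1 = 22.19 → no gain ✓.
Mid-quality (own payoff 61 − 9.1×3.2 = 31.88): to a=0 gives 34 → profitable ✗; to a=4.1 gives 80 − 9.1×4.1 = 42.69 → profitable ✗.
4 of the 6 constraints hold; not an equilibrium.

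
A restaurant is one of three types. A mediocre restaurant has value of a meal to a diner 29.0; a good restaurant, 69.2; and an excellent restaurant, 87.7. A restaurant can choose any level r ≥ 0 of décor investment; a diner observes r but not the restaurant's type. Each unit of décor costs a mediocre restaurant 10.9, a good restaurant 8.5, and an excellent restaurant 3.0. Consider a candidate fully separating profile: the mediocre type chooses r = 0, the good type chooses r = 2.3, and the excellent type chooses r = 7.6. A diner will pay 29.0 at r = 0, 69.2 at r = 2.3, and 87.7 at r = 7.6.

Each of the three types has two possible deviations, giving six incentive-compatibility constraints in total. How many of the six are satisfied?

5

Mediocre (own payoff 29.0): to r=2.3 gives 69.2 − 10.9×2.3 = 44.13 → profitable ✗; to r=7.6 gives 87.7 − 10.9×7.6 = 4.86 → no gain ✓.
Excellent (own payoff 87.7 − 3.0×7.6 = 64.9): to r=0 gives 29.0 → no gain ✓; to r=2.3 gives 69.2 − 3.0×2.3 = 62.3 → no gain ✓.
Good (own payoff 69.2 − 8.5×2.3 = 49.65): to r=0 gives 29.0 → no gain ✓; to r=7.6 gives 87.7 − 8.5×7.6 = 23.1 → no gain ✓.
5 of the 6 constraints hold; not an equilibrium.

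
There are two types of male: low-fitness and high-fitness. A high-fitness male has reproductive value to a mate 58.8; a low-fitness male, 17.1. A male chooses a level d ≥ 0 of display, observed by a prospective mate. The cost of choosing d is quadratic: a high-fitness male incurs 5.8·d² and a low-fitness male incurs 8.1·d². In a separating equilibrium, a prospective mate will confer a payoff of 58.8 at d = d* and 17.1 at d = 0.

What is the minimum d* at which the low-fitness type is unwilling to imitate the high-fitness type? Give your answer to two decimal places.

2.27

The low-fitness type at d = 0 receives 17.1; imitating at d* yields 58.8 − 8.1·d*².
Indifference: 17.1 = 58.8 − 8.1·d*², so d*² = (58.8 − 17.1) / 8.1 ≈ 5.1481.
d* = √5.1481 ≈ 2.27.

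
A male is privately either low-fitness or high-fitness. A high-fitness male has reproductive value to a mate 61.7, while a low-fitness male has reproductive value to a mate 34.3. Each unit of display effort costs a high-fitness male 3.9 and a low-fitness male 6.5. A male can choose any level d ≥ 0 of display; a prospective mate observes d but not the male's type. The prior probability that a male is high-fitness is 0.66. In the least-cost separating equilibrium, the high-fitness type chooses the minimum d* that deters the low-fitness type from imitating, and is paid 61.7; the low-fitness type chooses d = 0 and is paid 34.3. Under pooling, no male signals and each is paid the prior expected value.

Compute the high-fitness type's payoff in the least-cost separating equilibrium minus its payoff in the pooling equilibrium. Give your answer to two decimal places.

Least-cost separating signal: d* solves 34.3 = 61.7 − 6.5·d*, so d* = (61.7 − 34.3)/6.5 ≈ 4.2154.
High-fitness type's separating payoff: 61.7 − 3.9 × d* = 61.7 − 3.9 × (61.7 − 34.3)/6.5 = 61.7 − 106.86/6.5 = 45.26.
Pooling payoff: 0.66 × 61.7 + 0.34 × 34.3 = 52.384.
Difference: 45.26 − 52.384 = -7.124, i.e. -7.12 to two decimal places.
The high-fitness type would prefer the pooling outcome.

-7.12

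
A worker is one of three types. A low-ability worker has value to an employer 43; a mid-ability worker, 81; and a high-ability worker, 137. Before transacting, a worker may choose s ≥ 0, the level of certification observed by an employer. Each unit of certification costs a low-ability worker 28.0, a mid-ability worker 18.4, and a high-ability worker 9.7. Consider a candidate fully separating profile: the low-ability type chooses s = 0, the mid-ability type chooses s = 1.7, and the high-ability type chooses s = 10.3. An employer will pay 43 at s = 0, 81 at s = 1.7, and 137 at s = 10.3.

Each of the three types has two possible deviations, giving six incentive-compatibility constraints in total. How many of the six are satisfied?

Low-ability (own payoff 43): to s=1.7 gives 81 − 28.0×1.7 = 33.4 → no gain ✓; to s=10.3 gives 137 − 28.0×10.3 = -151.4 → no gain ✓.
Mid-ability (own payoff 81 − 18.4×1.7 = 49.72): to s=0 gives 43 → no gain ✓; to s=10.3 gives 137 − 18.4×10.3 = -52.52 → no gain ✓.
High-ability (own payoff 137 − 9.7×10.3 = 37.09): to s=0 gives 43 → profitable ✗; to s=1.7 gives 81 − 9.7×1.7 = 64.51 → profitable ✗.
4 of the 6 constraints hold; not an equilibrium.

4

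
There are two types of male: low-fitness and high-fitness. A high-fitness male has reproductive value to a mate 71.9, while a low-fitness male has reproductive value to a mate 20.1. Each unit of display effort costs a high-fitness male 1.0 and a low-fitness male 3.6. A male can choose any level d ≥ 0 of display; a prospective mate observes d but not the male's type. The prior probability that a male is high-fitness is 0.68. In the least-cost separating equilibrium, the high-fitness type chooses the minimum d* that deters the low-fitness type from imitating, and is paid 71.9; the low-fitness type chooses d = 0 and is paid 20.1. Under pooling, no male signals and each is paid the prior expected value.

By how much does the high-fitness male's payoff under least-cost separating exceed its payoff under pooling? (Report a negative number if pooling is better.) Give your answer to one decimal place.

Least-cost separating signal: d* solves 20.1 = 71.9 − 3.6·d*, so d* = (71.9 − 20.1)/3.6 ≈ 14.3889.
High-fitness type's separating payoff: 71.9 − 1.0 × d* = 71.9 − 1.0 × (71.9 − 20.1)/3.6 = 71.9 − 51.8/3.6 ≈ 57.511.
Pooling payoff: 0.68 × 71.9 + 0.32 × 20.1 = 55.324.
Difference: 57.511 − 55.324 = 2.187, i.e. 2.2 to one decimal place.
The high-fitness type prefers to separate.

2.2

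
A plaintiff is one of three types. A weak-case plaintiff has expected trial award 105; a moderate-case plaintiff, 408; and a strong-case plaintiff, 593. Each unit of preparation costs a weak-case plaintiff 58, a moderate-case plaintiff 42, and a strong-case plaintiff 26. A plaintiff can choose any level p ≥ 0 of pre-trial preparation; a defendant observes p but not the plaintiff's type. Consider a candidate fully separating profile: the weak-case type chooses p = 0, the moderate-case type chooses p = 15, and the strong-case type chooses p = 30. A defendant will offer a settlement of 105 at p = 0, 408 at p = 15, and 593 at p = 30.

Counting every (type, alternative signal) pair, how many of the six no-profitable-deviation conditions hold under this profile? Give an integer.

Strong-case (own payoff 593 − 26×30 = -187): to p=0 gives 105 → profitable ✗; to p=15 gives 408 − 26×15 = 18 → profitable ✗.
Weak-case (own payoff 105): to p=15 gives 408 − 58×15 = -462 → no gain ✓; to p=30 gives 593 − 58×30 = -1147 → no gain ✓.
Moderate-case (own payoff 408 − 42×15 = -222): to p=0 gives 105 → profitable ✗; to p=30 gives 593 − 42×30 = -667 → no gain ✓.
3 of the 6 constraints hold; not an equilibrium.

3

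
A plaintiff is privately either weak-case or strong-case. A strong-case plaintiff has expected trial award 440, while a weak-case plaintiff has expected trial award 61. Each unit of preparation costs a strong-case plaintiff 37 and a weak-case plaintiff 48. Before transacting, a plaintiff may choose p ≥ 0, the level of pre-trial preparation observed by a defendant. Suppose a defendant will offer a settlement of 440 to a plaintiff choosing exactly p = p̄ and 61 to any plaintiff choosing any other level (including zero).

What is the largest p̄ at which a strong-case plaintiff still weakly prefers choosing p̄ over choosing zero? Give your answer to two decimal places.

10.24

Choosing p̄ yields the strong-case type 440 − 37·p̄; choosing zero yields 61.
The strong-case type is indifferent at 440 − 37·p̄ = 61, i.e. p̄ = (440 − 61) / 37 ≈ 10.24.
For any p̄ above 10.24 the strong-case type would rather pool at zero, so separation collapses.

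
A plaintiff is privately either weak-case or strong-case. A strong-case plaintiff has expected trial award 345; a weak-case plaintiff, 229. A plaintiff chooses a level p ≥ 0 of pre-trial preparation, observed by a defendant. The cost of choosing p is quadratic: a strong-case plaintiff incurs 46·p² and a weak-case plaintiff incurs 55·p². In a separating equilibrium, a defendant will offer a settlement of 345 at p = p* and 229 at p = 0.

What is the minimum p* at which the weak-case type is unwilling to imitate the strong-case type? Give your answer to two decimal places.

1.45

The weak-case type at p = 0 receives 229; imitating at p* yields 345 − 55·p*².
Indifference: 229 = 345 − 55·p*², so p*² = (345 − 229) / 55 ≈ 2.1091.
p* = √2.1091 ≈ 1.45.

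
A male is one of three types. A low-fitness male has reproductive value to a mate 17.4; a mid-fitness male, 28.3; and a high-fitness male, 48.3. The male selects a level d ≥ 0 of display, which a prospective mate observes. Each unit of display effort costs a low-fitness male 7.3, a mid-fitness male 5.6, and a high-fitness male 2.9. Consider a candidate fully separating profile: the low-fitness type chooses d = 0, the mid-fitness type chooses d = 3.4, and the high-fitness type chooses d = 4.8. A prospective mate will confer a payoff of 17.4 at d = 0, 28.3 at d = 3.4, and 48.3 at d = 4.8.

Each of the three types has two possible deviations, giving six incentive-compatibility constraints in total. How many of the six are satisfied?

Mid-fitness (own payoff 28.3 − 5.6×3.4 = 9.26): to d=0 gives 17.4 → profitable ✗; to d=4.8 gives 48.3 − 5.6×4.8 = 21.42 → profitable ✗.
High-fitness (own payoff 48.3 − 2.9×4.8 = 34.38): to d=0 gives 17.4 → no gain ✓; to d=3.4 gives 28.3 − 2.9×3.4 = 18.44 → no gain ✓.
Low-fitness (own payoff 17.4): to d=3.4 gives 28.3 − 7.3×3.4 = 3.48 → no gain ✓; to d=4.8 gives 48.3 − 7.3×4.8 = 13.26 → no gain ✓.
4 of the 6 constraints hold; not an equilibrium.

4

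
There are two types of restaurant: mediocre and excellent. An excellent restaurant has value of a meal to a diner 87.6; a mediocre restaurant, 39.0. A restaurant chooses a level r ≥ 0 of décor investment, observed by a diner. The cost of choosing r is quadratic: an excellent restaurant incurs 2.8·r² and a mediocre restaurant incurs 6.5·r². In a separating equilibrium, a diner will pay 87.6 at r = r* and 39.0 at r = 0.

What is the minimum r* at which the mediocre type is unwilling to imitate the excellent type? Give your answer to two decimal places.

2.73

The mediocre type at r = 0 receives 39.0; imitating at r* yields 87.6 − 6.5·r*².
Indifference: 39.0 = 87.6 − 6.5·r*², so r*² = (87.6 − 39.0) / 6.5 ≈ 7.4769.
r* = √7.4769 ≈ 2.73.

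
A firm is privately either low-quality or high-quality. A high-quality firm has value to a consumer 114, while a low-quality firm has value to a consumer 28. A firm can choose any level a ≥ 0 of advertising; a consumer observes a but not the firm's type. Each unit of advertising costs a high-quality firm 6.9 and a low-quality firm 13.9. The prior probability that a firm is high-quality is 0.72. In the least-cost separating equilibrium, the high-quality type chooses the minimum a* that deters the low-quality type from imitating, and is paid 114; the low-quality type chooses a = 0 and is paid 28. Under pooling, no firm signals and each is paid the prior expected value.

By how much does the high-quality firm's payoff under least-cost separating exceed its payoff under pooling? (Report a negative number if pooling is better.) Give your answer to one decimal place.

Least-cost separating signal: a* solves 28 = 114 − 13.9·a*, so a* = (114 − 28)/13.9 ≈ 6.1871.
High-quality type's separating payoff: 114 − 6.9 × a* = 114 − 6.9 × (114 − 28)/13.9 = 114 − 593.4/13.9 ≈ 71.309.
Pooling payoff: 0.72 × 114 + 0.28 × 28 = 89.92.
Difference: 71.309 − 89.92 = -18.611, i.e. -18.6 to one decimal place.
The high-quality type would prefer the pooling outcome.

-18.6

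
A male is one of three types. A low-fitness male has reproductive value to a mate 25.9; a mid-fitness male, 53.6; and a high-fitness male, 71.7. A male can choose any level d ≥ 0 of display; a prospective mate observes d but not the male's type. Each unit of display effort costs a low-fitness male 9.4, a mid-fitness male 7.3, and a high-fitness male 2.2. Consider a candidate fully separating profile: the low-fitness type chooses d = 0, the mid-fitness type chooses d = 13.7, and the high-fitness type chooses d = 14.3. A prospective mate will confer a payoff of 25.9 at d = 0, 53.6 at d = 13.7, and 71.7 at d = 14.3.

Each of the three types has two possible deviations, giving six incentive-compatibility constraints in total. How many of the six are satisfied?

4

High-fitness (own payoff 71.7 − 2.2×14.3 = 40.24): to d=0 gives 25.9 → no gain ✓; to d=13.7 gives 53.6 − 2.2×13.7 = 23.46 → no gain ✓.
Mid-fitness (own payoff 53.6 − 7.3×13.7 = -46.41): to d=0 gives 25.9 → profitable ✗; to d=14.3 gives 71.7 − 7.3×14.3 = -32.69 → profitable ✗.
Low-fitness (own payoff 25.9): to d=13.7 gives 53.6 − 9.4×13.7 = -75.18 → no gain ✓; to d=14.3 gives 71.7 − 9.4×14.3 = -62.72 → no gain ✓.
4 of the 6 constraints hold; not an equilibrium.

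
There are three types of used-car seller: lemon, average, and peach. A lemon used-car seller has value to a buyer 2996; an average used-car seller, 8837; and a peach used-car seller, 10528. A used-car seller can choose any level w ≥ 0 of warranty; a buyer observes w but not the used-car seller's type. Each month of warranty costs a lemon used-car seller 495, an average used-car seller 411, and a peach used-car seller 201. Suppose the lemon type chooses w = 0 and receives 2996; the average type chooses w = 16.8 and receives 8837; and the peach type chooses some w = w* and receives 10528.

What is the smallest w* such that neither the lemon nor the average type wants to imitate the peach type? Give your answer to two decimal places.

20.91

Average type (on-path payoff 8837 − 411×16.8 = 1932.2) won't mimic when 1932.2 ≥ 10528 − 411·w*, i.e. w* ≥ 20.91.
Lemon type (on-path payoff 2996) won't mimic when 2996 ≥ 10528 − 495·w*, i.e. w* ≥ 15.22.
Both must hold, so w* = max(15.22, 20.91) = 20.91. The average type's constraint binds.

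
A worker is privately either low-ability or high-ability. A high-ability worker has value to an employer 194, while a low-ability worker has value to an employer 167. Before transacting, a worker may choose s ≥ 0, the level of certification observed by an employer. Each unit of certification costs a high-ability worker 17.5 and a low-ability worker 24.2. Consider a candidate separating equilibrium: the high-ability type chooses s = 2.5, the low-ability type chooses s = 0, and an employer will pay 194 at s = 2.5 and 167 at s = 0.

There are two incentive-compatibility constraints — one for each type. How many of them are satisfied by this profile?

Low-ability type: stay at 0 → 167; mimic → 194 − 24.2 × 2.5 = 133.5. IC holds (167 ≥ 133.5).
High-ability type: signal → 194 − 17.5 × 2.5 = 150.25; deviate to 0 → 167. IC fails (150.25 < 167).
1 of 2 constraints hold, so this profile is not an equilibrium.

1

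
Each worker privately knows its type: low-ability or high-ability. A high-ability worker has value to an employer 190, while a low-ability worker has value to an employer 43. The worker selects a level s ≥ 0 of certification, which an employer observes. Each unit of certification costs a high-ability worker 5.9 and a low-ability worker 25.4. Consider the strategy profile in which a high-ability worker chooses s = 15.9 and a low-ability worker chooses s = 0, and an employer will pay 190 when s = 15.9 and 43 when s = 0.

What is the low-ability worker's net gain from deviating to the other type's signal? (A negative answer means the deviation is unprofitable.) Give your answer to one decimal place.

-256.9

Playing s = 0 the low-ability worker receives 43.
Deviating to s = 15.9 brings payment 190 at cost 25.4 × 15.9 = 403.86, netting -213.86.
Gain from deviating: -213.86 − 43 = -256.86, i.e. -256.9 to one decimal place.
The gain is negative, so the low-ability type's incentive-compatibility constraint is satisfied.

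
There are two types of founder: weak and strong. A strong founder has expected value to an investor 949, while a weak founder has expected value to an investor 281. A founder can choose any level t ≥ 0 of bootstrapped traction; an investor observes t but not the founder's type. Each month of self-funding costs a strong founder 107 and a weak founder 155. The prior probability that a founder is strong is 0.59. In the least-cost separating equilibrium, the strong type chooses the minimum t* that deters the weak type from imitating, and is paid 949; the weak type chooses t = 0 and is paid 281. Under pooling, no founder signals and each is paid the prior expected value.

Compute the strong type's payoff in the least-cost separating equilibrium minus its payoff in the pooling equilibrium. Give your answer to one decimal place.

-187.3

Least-cost separating signal: t* solves 281 = 949 − 155·t*, so t* = (949 − 281)/155 ≈ 4.3097.
Strong type's separating payoff: 949 − 107 × t* = 949 − 107 × (949 − 281)/155 = 949 − 71476/155 ≈ 487.865.
Pooling payoff: 0.59 × 949 + 0.41 × 281 = 675.12.
Difference: 487.865 − 675.12 = -187.255, i.e. -187.3 to one decimal place.
The strong type would prefer the pooling outcome.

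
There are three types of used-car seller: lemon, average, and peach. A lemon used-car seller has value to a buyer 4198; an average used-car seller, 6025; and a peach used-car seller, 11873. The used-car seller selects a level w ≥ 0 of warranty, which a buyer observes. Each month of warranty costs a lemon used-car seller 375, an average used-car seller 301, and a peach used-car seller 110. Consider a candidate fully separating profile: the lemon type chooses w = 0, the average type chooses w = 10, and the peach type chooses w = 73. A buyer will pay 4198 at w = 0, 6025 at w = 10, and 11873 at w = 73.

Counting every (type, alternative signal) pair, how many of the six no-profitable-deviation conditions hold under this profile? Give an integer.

Peach (own payoff 11873 − 110×73 = 3843): to w=0 gives 4198 → profitable ✗; to w=10 gives 6025 − 110×10 = 4925 → profitable ✗.
Lemon (own payoff 4198): to w=10 gives 6025 − 375×10 = 2275 → no gain ✓; to w=73 gives 11873 − 375×73 = -15502 → no gain ✓.
Average (own payoff 6025 − 301×10 = 3015): to w=0 gives 4198 → profitable ✗; to w=73 gives 11873 − 301×73 = -10100 → no gain ✓.
3 of the 6 constraints hold; not an equilibrium.

3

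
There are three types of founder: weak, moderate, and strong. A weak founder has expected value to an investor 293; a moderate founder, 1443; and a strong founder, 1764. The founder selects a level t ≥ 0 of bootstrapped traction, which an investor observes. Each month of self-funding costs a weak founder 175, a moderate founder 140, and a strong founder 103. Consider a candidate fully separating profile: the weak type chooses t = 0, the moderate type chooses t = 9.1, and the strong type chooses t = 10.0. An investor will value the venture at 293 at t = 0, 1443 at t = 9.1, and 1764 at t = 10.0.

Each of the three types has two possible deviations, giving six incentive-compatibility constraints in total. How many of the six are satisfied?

4

Weak (own payoff 293): to t=9.1 gives 1443 − 175×9.1 = -149.5 → no gain ✓; to t=10.0 gives 1764 − 175×10.0 = 14 → no gain ✓.
Moderate (own payoff 1443 − 140×9.1 = 169): to t=0 gives 293 → profitable ✗; to t=10.0 gives 1764 − 140×10.0 = 364 → profitable ✗.
Strong (own payoff 1764 − 103×10.0 = 734): to t=0 gives 293 → no gain ✓; to t=9.1 gives 1443 − 103×9.1 = 505.7 → no gain ✓.
4 of the 6 constraints hold; not an equilibrium.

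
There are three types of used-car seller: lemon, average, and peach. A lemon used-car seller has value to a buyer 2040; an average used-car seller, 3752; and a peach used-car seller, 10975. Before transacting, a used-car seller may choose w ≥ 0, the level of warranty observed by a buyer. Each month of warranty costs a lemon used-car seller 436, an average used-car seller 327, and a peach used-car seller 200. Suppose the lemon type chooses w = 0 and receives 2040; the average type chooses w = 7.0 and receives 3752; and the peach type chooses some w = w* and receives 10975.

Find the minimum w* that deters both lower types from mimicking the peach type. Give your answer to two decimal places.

Average type (on-path payoff 3752 − 327×7.0 = 1463) won't mimic when 1463 ≥ 10975 − 327·w*, i.e. w* ≥ 29.09.
Lemon type (on-path payoff 2040) won't mimic when 2040 ≥ 10975 − 436·w*, i.e. w* ≥ 20.49.
Both must hold, so w* = max(20.49, 29.09) = 29.09. The average type's constraint binds.

29.09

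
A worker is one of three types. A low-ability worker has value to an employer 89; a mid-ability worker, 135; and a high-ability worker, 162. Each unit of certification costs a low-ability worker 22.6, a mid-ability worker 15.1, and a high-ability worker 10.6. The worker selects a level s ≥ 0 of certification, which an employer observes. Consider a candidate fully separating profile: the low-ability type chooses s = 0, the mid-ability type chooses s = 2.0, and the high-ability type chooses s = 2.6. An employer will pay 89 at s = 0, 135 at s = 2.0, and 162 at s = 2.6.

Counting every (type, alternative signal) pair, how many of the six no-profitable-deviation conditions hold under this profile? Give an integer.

Mid-ability (own payoff 135 − 15.1×2.0 = 104.8): to s=0 gives 89 → no gain ✓; to s=2.6 gives 162 − 15.1×2.6 = 122.74 → profitable ✗.
Low-ability (own payoff 89): to s=2.0 gives 135 − 22.6×2.0 = 89.8 → profitable ✗; to s=2.6 gives 162 − 22.6×2.6 = 103.24 → profitable ✗.
High-ability (own payoff 162 − 10.6×2.6 = 134.44): to s=0 gives 89 → no gain ✓; to s=2.0 gives 135 − 10.6×2.0 = 113.8 → no gain ✓.
3 of the 6 constraints hold; not an equilibrium.

3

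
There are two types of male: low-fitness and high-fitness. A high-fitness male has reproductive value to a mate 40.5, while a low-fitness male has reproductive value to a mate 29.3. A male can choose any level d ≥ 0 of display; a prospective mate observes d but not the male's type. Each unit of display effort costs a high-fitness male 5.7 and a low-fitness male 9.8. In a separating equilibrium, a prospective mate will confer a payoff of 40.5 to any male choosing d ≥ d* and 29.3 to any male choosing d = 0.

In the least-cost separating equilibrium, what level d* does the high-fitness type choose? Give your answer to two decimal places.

1.14

A low-fitness male choosing d = 0 receives 29.3.
Imitating at d* instead would pay 40.5 at cost 9.8·d*, netting 40.5 − 9.8·d*.
Indifference: 29.3 = 40.5 − 9.8·d*, so d* = (40.5 − 29.3) / 9.8 ≈ 1.14.
At d* the low-fitness type's incentive constraint just binds; the high-fitness type strictly prefers d* since its per-unit cost is lower.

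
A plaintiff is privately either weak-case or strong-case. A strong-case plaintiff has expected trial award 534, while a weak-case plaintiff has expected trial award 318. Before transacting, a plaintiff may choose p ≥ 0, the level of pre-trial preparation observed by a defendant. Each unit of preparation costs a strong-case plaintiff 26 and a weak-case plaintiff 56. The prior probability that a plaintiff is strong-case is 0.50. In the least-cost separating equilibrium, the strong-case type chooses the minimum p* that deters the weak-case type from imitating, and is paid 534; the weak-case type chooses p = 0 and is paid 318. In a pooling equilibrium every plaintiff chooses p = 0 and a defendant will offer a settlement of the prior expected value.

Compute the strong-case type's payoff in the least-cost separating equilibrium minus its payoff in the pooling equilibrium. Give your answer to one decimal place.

7.7

Least-cost separating signal: p* solves 318 = 534 − 56·p*, so p* = (534 − 318)/56 ≈ 3.8571.
Strong-case type's separating payoff: 534 − 26 × p* = 534 − 26 × (534 − 318)/56 = 534 − 5616/56 ≈ 433.714.
Pooling payoff: 0.50 × 534 + 0.50 × 318 = 426.
Difference: 433.714 − 426 = 7.714, i.e. 7.7 to one decimal place.
The strong-case type prefers to separate.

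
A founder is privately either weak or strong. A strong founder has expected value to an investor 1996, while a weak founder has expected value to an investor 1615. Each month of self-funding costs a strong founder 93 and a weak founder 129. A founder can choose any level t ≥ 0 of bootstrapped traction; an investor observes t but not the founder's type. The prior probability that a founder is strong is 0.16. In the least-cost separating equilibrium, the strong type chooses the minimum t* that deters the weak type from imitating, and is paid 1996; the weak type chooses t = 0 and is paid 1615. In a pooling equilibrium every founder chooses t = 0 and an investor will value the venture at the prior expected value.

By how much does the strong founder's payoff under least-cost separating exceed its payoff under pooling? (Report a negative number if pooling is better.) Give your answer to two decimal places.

45.37

Least-cost separating signal: t* solves 1615 = 1996 − 129·t*, so t* = (1996 − 1615)/129 ≈ 2.9535.
Strong type's separating payoff: 1996 − 93 × t* = 1996 − 93 × (1996 − 1615)/129 = 1996 − 35433/129 ≈ 1721.3256.
Pooling payoff: 0.16 × 1996 + 0.84 × 1615 = 1675.96.
Difference: 1721.3256 − 1675.96 = 45.3656, i.e. 45.37 to two decimal places.
The strong type prefers to separate.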